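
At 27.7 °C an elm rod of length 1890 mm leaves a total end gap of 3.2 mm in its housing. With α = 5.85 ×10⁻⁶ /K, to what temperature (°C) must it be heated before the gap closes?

α·L₀·ΔT = 3.2 mm ⇒ ΔT = 3.2 / (5.85×10⁻⁶ × 1890.0) = 289.4 K.
T = 27.7 + 289.4 = 317.1 °C.

317 °C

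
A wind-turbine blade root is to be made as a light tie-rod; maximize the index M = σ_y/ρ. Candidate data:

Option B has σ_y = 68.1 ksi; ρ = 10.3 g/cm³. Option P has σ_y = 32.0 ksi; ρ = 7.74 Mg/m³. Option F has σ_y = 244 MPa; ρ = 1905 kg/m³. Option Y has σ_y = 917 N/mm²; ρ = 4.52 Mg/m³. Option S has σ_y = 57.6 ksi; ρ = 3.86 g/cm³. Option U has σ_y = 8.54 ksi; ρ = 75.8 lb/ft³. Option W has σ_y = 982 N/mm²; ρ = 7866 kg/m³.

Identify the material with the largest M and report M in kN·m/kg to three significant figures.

option Y, M = 203 kN·m/kg

In SI units:
  option B: σ_y = 469.5 MPa, ρ = 10300 kg/m³
  option P: σ_y = 220.6 MPa, ρ = 7740 kg/m³
  option F: σ_y = 244.0 MPa, ρ = 1905 kg/m³
  option Y: σ_y = 917.0 MPa, ρ = 4520 kg/m³
  option S: σ_y = 397.1 MPa, ρ = 3860 kg/m³
  option U: σ_y = 58.88 MPa, ρ = 1214 kg/m³
  option W: σ_y = 982.0 MPa, ρ = 7866 kg/m³
  option Y: M = 203 kN·m/kg
  option F: M = 128 kN·m/kg
  option W: M = 125 kN·m/kg
  option S: M = 103 kN·m/kg
  option U: M = 48.5 kN·m/kg
  option B: M = 45.6 kN·m/kg
  option P: M = 28.5 kN·m/kg
Option Y ranks first.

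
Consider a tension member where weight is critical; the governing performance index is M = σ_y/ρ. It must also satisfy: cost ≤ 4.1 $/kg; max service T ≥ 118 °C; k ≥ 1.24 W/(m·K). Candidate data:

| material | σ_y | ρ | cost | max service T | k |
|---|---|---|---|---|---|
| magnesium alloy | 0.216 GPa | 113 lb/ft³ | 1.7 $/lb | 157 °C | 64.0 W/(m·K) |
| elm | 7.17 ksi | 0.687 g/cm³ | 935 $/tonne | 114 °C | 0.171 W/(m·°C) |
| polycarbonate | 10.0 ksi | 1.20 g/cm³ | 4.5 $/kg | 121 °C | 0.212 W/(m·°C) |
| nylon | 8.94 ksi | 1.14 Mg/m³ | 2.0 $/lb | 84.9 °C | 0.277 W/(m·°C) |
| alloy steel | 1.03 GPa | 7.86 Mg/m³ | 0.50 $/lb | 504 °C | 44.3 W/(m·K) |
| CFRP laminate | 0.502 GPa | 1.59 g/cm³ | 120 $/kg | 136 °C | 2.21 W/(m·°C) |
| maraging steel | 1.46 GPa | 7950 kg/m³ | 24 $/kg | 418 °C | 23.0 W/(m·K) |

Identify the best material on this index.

alloy steel

Screen on constraints: cost ≤ 4.1 $/kg; max service T ≥ 118 °C; k ≥ 1.24 W/(m·K). Survivors: magnesium alloy, alloy steel.
Putting every candidate on a common basis:
  magnesium alloy: σ_y = 216.0 MPa, ρ = 1810 kg/m³
  alloy steel: σ_y = 1030 MPa, ρ = 7860 kg/m³
  alloy steel: M = 131 kN·m/kg
  magnesium alloy: M = 119 kN·m/kg
Alloy steel has the largest M.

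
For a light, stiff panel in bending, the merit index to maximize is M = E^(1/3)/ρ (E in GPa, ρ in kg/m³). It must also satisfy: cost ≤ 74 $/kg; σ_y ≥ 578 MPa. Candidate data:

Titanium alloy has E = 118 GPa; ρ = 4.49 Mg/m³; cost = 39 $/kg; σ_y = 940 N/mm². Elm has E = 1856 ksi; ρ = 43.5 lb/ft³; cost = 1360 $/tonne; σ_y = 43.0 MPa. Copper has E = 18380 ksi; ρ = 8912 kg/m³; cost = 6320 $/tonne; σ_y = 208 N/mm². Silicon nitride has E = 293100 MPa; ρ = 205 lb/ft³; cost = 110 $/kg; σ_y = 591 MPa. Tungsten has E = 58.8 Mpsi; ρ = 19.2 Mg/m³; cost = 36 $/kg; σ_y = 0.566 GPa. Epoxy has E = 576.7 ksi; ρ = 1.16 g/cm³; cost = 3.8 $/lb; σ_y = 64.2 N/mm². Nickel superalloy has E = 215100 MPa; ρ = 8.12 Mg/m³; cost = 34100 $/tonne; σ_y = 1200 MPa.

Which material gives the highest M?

titanium alloy

Screen on constraints: cost ≤ 74 $/kg; σ_y ≥ 578 MPa. Survivors: titanium alloy, nickel superalloy.
Convert each candidate to consistent units, then evaluate M:
  titanium alloy: E = 118.0 GPa, ρ = 4490 kg/m³
  nickel superalloy: E = 215.1 GPa, ρ = 8120 kg/m³
  titanium alloy: M = 1.09×10⁻³
  nickel superalloy: M = 0.738×10⁻³
The maximum is for titanium alloy.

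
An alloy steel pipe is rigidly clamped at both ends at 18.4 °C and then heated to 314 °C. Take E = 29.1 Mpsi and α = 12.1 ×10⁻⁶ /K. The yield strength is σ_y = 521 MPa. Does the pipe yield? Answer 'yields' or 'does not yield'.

yields

E = 29.1 Mpsi = 200.6 GPa.
ΔT = 295.6 K. Constrained thermal stress σ = E·α·ΔT = 200.6×10³ MPa × 12.1×10⁻⁶ × 295.6 = 718 MPa (compressive).
Compare to σ_y = 521 MPa: σ ≥ σ_y, so it yields.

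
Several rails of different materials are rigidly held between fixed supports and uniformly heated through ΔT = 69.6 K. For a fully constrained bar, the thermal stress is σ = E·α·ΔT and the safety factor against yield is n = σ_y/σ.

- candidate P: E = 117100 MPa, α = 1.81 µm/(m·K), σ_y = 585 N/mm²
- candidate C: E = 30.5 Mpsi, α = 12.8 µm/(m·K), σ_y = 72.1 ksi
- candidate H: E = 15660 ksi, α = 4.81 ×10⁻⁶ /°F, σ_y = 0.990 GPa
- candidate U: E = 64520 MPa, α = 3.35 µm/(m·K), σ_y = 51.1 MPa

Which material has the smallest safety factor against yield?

candidate C

Per material, after unit conversion:
  candidate P: E = 117.1, α = 1.81, σ_y = 585.0 → σ = 14.8 MPa, n = 39.7
  candidate C: E = 210.3, α = 12.8, σ_y = 497.1 → σ = 187 MPa, n = 2.65
  candidate H: E = 108.0, α = 8.66, σ_y = 990.0 → σ = 65.1 MPa, n = 15.2
  candidate U: E = 64.52, α = 3.35, σ_y = 51.10 → σ = 15.0 MPa, n = 3.40
Candidate C has the lowest safety factor, n = 2.65.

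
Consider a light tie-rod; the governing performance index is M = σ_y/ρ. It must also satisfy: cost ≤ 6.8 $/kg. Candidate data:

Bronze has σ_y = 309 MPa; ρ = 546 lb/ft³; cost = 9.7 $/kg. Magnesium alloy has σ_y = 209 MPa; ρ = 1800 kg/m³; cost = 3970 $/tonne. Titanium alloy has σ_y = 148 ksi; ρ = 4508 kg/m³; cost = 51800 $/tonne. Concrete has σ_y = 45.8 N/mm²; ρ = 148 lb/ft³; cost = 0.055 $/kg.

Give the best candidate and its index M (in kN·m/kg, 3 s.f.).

magnesium alloy, M = 116 kN·m/kg

Screen on constraints: cost ≤ 6.8 $/kg. Survivors: magnesium alloy, concrete.
After converting to SI:
  magnesium alloy: σ_y = 209.0 MPa, ρ = 1800 kg/m³
  concrete: σ_y = 45.80 MPa, ρ = 2371 kg/m³
  magnesium alloy: M = 116 kN·m/kg
  concrete: M = 19.3 kN·m/kg
Magnesium alloy has the largest M.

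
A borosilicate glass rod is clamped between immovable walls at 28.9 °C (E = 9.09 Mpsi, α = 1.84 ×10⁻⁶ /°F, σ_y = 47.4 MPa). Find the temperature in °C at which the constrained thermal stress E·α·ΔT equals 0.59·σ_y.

164 °C

E = 9.09 Mpsi = 62.67 GPa.
α = 1.84×10⁻⁶/°F × 9/5 = 3.31×10⁻⁶/K.
E·α·ΔT = 27.97 MPa ⇒ ΔT = 27.97 / (62.67×10³ × 3.31×10⁻⁶) = 134.7 K.
T = 28.9 + 134.7 = 163.6 °C.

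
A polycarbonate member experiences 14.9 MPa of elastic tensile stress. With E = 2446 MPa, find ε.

6.09×10⁻³

E = 2446 MPa = 2.446 GPa = 2446 MPa.
ε = σ/E = 14.9 / 2446 = 6.09×10⁻³.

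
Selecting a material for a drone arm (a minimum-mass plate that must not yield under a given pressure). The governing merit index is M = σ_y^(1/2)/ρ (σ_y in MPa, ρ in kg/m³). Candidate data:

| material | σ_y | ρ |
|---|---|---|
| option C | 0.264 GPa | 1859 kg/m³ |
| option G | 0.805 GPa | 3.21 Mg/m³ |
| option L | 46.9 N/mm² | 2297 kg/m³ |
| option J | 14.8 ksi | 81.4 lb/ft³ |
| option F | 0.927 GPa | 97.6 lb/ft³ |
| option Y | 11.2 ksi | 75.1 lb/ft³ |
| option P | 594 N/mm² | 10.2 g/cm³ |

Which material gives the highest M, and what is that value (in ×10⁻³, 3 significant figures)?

option F, M = 19.5×10⁻³

After converting to SI:
  option C: σ_y = 264.0 MPa, ρ = 1859 kg/m³
  option G: σ_y = 805.0 MPa, ρ = 3210 kg/m³
  option L: σ_y = 46.90 MPa, ρ = 2297 kg/m³
  option J: σ_y = 102.0 MPa, ρ = 1304 kg/m³
  option F: σ_y = 927.0 MPa, ρ = 1563 kg/m³
  option Y: σ_y = 77.22 MPa, ρ = 1203 kg/m³
  option P: σ_y = 594.0 MPa, ρ = 10200 kg/m³
  option F: M = 19.5×10⁻³
  option G: M = 8.84×10⁻³
  option C: M = 8.74×10⁻³
  option J: M = 7.75×10⁻³
  option Y: M = 7.30×10⁻³
  option L: M = 2.98×10⁻³
  option P: M = 2.39×10⁻³
The maximum is for option F.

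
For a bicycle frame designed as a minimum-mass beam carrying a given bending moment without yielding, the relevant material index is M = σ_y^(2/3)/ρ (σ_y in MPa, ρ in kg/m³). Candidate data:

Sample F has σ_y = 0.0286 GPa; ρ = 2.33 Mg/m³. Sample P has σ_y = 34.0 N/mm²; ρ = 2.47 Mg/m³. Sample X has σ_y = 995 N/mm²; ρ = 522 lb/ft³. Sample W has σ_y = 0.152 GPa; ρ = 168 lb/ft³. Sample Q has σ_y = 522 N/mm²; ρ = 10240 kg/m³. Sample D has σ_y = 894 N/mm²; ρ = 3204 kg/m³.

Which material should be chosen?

In SI units:
  sample F: σ_y = 28.60 MPa, ρ = 2330 kg/m³
  sample P: σ_y = 34.00 MPa, ρ = 2470 kg/m³
  sample X: σ_y = 995.0 MPa, ρ = 8362 kg/m³
  sample W: σ_y = 152.0 MPa, ρ = 2691 kg/m³
  sample Q: σ_y = 522.0 MPa, ρ = 10240 kg/m³
  sample D: σ_y = 894.0 MPa, ρ = 3204 kg/m³
  sample D: M = 29.0×10⁻³
  sample X: M = 11.9×10⁻³
  sample W: M = 10.6×10⁻³
  sample Q: M = 6.33×10⁻³
  sample P: M = 4.25×10⁻³
  sample F: M = 4.01×10⁻³
Highest index: sample D.

sample D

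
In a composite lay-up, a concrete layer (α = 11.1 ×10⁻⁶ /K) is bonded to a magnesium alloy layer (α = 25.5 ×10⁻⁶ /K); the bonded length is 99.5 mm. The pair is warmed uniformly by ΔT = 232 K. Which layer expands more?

α(concrete) = 11.1×10⁻⁶/K vs α(magnesium alloy) = 25.5×10⁻⁶/K.
Higher α expands more for the same ΔT: magnesium alloy.

magnesium alloy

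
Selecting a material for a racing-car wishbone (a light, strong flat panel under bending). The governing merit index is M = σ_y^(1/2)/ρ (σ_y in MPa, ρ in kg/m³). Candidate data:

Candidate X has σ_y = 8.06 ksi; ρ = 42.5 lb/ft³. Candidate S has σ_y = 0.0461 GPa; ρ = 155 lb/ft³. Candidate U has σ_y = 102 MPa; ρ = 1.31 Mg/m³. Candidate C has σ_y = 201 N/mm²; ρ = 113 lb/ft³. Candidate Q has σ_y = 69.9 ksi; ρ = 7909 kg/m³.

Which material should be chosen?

Putting every candidate on a common basis:
  candidate X: σ_y = 55.57 MPa, ρ = 680.8 kg/m³
  candidate S: σ_y = 46.10 MPa, ρ = 2483 kg/m³
  candidate U: σ_y = 102.0 MPa, ρ = 1310 kg/m³
  candidate C: σ_y = 201.0 MPa, ρ = 1810 kg/m³
  candidate Q: σ_y = 481.9 MPa, ρ = 7909 kg/m³
  candidate X: M = 11.0×10⁻³
  candidate C: M = 7.83×10⁻³
  candidate U: M = 7.71×10⁻³
  candidate Q: M = 2.78×10⁻³
  candidate S: M = 2.73×10⁻³
Candidate X has the largest M.

candidate X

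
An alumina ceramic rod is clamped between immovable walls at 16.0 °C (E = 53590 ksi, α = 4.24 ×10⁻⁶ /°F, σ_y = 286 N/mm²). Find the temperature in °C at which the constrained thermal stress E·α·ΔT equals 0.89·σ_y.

106 °C

E = 53590 ksi = 369.5 GPa.
α = 4.24×10⁻⁶/°F × 9/5 = 7.63×10⁻⁶/K.
σ_y = 286 N/mm² = 286.0 MPa.
E·α·ΔT = 254.5 MPa ⇒ ΔT = 254.5 / (369.5×10³ × 7.63×10⁻⁶) = 90.26 K.
T = 16.0 + 90.26 = 106.3 °C.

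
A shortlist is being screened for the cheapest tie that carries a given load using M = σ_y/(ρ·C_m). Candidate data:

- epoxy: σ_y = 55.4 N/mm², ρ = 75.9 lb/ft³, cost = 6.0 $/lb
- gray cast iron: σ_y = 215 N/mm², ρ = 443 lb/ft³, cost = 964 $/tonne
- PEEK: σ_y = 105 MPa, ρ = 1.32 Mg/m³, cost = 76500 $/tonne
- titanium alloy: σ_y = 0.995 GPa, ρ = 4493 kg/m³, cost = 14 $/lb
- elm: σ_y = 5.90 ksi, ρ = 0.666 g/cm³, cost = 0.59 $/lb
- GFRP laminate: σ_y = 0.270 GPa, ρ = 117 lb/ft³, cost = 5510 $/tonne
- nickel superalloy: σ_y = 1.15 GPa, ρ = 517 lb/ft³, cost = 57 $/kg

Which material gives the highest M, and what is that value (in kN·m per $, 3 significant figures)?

elm, M = 47.0 kN·m per $

Convert each candidate to consistent units, then evaluate M:
  epoxy: σ_y = 55.40 MPa, ρ = 1216 kg/m³, cost = 13.23 $/kg
  gray cast iron: σ_y = 215.0 MPa, ρ = 7096 kg/m³, cost = 0.9640 $/kg
  PEEK: σ_y = 105.0 MPa, ρ = 1320 kg/m³, cost = 76.50 $/kg
  titanium alloy: σ_y = 995.0 MPa, ρ = 4493 kg/m³, cost = 30.86 $/kg
  elm: σ_y = 40.68 MPa, ρ = 666.0 kg/m³, cost = 1.301 $/kg
  GFRP laminate: σ_y = 270.0 MPa, ρ = 1874 kg/m³, cost = 5.510 $/kg
  nickel superalloy: σ_y = 1150 MPa, ρ = 8282 kg/m³, cost = 57.00 $/kg
  elm: M = 47.0 kN·m per $
  gray cast iron: M = 31.4 kN·m per $
  GFRP laminate: M = 26.1 kN·m per $
  titanium alloy: M = 7.18 kN·m per $
  epoxy: M = 3.44 kN·m per $
  nickel superalloy: M = 2.44 kN·m per $
  PEEK: M = 1.04 kN·m per $
Highest index: elm.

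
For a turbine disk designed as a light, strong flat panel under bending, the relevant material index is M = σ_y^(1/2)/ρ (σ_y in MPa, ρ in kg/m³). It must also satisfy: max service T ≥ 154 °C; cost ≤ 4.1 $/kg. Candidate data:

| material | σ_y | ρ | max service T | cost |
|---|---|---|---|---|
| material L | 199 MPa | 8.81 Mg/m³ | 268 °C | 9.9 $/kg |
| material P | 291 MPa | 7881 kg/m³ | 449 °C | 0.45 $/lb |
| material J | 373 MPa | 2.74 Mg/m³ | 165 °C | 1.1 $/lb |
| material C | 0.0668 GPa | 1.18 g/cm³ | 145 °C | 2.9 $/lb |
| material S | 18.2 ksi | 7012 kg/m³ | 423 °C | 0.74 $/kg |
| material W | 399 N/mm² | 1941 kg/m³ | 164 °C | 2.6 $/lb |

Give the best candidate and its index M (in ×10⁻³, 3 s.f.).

material J, M = 7.05×10⁻³

Screen on constraints: max service T ≥ 154 °C; cost ≤ 4.1 $/kg. Survivors: material P, material J, material S.
Putting every candidate on a common basis:
  material P: σ_y = 291.0 MPa, ρ = 7881 kg/m³
  material J: σ_y = 373.0 MPa, ρ = 2740 kg/m³
  material S: σ_y = 125.5 MPa, ρ = 7012 kg/m³
  material J: M = 7.05×10⁻³
  material P: M = 2.16×10⁻³
  material S: M = 1.60×10⁻³
Material J has the largest M.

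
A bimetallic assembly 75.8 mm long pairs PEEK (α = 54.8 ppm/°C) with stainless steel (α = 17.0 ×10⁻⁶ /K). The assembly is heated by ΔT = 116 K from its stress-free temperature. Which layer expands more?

α(PEEK) = 54.8×10⁻⁶/K vs α(stainless steel) = 17.0×10⁻⁶/K.
Higher α expands more for the same ΔT: PEEK.

PEEK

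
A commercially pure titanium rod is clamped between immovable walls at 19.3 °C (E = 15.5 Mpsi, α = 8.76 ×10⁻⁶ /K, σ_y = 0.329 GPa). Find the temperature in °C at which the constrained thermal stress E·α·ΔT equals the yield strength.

E = 15.5 Mpsi = 106.9 GPa.
σ_y = 0.329 GPa = 329.0 MPa.
E·α·ΔT = 329.0 MPa ⇒ ΔT = 329.0 / (106.9×10³ × 8.76×10⁻⁶) = 351.4 K.
T = 19.3 + 351.4 = 370.7 °C.

371 °C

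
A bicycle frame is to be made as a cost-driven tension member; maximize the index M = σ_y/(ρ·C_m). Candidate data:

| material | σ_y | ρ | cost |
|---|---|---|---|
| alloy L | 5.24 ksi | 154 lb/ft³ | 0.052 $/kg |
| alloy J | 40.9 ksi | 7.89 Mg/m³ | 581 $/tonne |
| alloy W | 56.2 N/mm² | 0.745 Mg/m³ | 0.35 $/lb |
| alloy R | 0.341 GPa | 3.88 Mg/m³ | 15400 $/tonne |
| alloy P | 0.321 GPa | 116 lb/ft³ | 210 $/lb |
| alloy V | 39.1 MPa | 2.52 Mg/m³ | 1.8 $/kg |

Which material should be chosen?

alloy L

Convert each candidate to consistent units, then evaluate M:
  alloy L: σ_y = 36.13 MPa, ρ = 2467 kg/m³, cost = 0.05200 $/kg
  alloy J: σ_y = 282.0 MPa, ρ = 7890 kg/m³, cost = 0.5810 $/kg
  alloy W: σ_y = 56.20 MPa, ρ = 745.0 kg/m³, cost = 0.7716 $/kg
  alloy R: σ_y = 341.0 MPa, ρ = 3880 kg/m³, cost = 15.40 $/kg
  alloy P: σ_y = 321.0 MPa, ρ = 1858 kg/m³, cost = 463.0 $/kg
  alloy V: σ_y = 39.10 MPa, ρ = 2520 kg/m³, cost = 1.800 $/kg
  alloy L: M = 282 kN·m per $
  alloy W: M = 97.8 kN·m per $
  alloy J: M = 61.5 kN·m per $
  alloy V: M = 8.62 kN·m per $
  alloy R: M = 5.71 kN·m per $
  alloy P: M = 0.373 kN·m per $
Alloy L has the largest M.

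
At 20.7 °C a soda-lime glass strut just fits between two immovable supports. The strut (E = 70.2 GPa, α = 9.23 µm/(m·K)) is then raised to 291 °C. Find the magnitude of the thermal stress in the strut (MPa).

175 MPa

ΔT = 270.3 K. Constrained thermal stress σ = E·α·ΔT = 70.20×10³ MPa × 9.23×10⁻⁶ × 270.3 = 175 MPa (compressive).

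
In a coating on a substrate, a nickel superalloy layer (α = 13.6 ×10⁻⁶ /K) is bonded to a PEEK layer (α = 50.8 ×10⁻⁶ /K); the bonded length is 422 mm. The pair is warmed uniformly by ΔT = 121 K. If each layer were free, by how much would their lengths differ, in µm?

1900 µm

Δα = |13.6 − 50.8|×10⁻⁶/K = 37.2×10⁻⁶/K.
ΔL_mismatch = Δα·L·ΔT = 37.2×10⁻⁶ × 422.0 mm × 121.0 K = 1900 µm.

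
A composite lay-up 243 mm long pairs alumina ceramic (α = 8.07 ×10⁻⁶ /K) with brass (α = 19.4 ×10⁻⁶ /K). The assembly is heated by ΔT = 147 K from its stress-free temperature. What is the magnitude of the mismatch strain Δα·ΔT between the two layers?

Δα = |8.07 − 19.4|×10⁻⁶/K = 11.3×10⁻⁶/K.
Mismatch strain = Δα·ΔT = 11.3×10⁻⁶ × 147.0 = 1.67×10⁻³.

1.67×10⁻³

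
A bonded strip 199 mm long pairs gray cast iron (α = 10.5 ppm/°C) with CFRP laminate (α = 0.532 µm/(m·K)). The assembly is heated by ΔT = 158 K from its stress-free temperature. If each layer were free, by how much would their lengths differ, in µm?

Δα = |10.5 − 0.532|×10⁻⁶/K = 9.97×10⁻⁶/K.
ΔL_mismatch = Δα·L·ΔT = 9.97×10⁻⁶ × 199.0 mm × 158.0 K = 313 µm.

313 µm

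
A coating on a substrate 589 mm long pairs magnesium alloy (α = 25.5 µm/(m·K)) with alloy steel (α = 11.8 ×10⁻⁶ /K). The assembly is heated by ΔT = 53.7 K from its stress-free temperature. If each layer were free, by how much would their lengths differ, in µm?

433 µm

Δα = |25.5 − 11.8|×10⁻⁶/K = 13.7×10⁻⁶/K.
ΔL_mismatch = Δα·L·ΔT = 13.7×10⁻⁶ × 589.0 mm × 53.7 K = 433 µm.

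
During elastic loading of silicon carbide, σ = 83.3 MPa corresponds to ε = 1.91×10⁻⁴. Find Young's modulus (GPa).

436 GPa

E = σ/ε = 83.3 MPa / 1.91×10⁻⁴ = 436100 MPa = 436 GPa.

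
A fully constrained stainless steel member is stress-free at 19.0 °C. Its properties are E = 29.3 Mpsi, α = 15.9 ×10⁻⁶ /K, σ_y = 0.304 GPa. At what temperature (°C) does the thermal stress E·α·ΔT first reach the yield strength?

E = 29.3 Mpsi = 202.0 GPa.
σ_y = 0.304 GPa = 304.0 MPa.
E·α·ΔT = 304.0 MPa ⇒ ΔT = 304.0 / (202.0×10³ × 15.9×10⁻⁶) = 94.64 K.
T = 19.0 + 94.64 = 113.6 °C.

114 °C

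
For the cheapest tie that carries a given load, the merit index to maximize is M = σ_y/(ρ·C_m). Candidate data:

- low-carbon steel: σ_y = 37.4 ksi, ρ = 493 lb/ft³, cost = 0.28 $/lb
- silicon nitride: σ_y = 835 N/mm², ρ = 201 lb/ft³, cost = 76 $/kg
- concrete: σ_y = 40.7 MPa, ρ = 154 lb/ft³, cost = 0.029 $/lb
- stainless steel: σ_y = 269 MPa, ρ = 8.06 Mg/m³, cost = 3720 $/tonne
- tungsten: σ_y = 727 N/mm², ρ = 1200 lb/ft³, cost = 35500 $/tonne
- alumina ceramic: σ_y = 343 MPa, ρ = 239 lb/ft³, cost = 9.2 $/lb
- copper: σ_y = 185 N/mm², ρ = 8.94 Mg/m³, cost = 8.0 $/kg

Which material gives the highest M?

Convert each candidate to consistent units, then evaluate M:
  low-carbon steel: σ_y = 257.9 MPa, ρ = 7897 kg/m³, cost = 0.6173 $/kg
  silicon nitride: σ_y = 835.0 MPa, ρ = 3220 kg/m³, cost = 76.00 $/kg
  concrete: σ_y = 40.70 MPa, ρ = 2467 kg/m³, cost = 0.06393 $/kg
  stainless steel: σ_y = 269.0 MPa, ρ = 8060 kg/m³, cost = 3.720 $/kg
  tungsten: σ_y = 727.0 MPa, ρ = 19220 kg/m³, cost = 35.50 $/kg
  alumina ceramic: σ_y = 343.0 MPa, ρ = 3828 kg/m³, cost = 20.28 $/kg
  copper: σ_y = 185.0 MPa, ρ = 8940 kg/m³, cost = 8.000 $/kg
  concrete: M = 258 kN·m per $
  low-carbon steel: M = 52.9 kN·m per $
  stainless steel: M = 8.97 kN·m per $
  alumina ceramic: M = 4.42 kN·m per $
  silicon nitride: M = 3.41 kN·m per $
  copper: M = 2.59 kN·m per $
  tungsten: M = 1.07 kN·m per $
Concrete ranks first.

concrete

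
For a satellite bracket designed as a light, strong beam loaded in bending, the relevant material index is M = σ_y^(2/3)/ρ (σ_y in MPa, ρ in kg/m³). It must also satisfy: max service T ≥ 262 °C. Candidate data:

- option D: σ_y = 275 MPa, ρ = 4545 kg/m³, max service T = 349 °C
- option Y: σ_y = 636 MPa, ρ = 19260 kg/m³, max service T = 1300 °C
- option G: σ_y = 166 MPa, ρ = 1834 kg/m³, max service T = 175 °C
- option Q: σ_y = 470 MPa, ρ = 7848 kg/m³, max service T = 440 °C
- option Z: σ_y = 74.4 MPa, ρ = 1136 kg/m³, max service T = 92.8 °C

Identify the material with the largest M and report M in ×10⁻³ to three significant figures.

option D, M = 9.30×10⁻³

Screen on constraints: max service T ≥ 262 °C. Survivors: option D, option Y, option Q.
Computing M directly (units already consistent):
  option D: M = 9.30×10⁻³
  option Q: M = 7.70×10⁻³
  option Y: M = 3.84×10⁻³
The maximum is for option D.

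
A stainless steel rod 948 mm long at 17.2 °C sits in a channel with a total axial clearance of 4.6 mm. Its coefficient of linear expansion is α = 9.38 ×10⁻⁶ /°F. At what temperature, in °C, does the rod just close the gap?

α = 9.38×10⁻⁶/°F × 9/5 = 16.9×10⁻⁶/K.
α·L₀·ΔT = 4.6 mm ⇒ ΔT = 4.6 / (16.9×10⁻⁶ × 948.0) = 287.4 K.
T = 17.2 + 287.4 = 304.6 °C.

305 °C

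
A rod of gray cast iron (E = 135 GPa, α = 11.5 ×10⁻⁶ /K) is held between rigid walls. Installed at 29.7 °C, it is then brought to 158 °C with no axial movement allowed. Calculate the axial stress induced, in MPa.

ΔT = 128.3 K. Constrained thermal stress σ = E·α·ΔT = 135.0×10³ MPa × 11.5×10⁻⁶ × 128.3 = 199 MPa (compressive).

199 MPa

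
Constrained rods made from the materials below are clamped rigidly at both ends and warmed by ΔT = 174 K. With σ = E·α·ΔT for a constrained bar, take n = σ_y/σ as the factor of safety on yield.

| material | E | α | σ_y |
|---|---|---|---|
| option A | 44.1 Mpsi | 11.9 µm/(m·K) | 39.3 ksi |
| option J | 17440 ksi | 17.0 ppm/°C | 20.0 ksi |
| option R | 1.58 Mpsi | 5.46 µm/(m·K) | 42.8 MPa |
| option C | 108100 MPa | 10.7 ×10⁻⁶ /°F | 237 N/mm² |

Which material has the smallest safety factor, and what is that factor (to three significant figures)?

option J, n = 0.388

Converting E to GPa, α to ×10⁻⁶/K, σ_y to MPa, then σ and n for each:
  option A: E = 304.1, α = 11.9, σ_y = 271.0 → σ = 630 MPa, n = 0.430
  option J: E = 120.2, α = 17.0, σ_y = 137.9 → σ = 356 MPa, n = 0.388
  option R: E = 10.89, α = 5.46, σ_y = 42.80 → σ = 10.3 MPa, n = 4.14
  option C: E = 108.1, α = 19.3, σ_y = 237.0 → σ = 362 MPa, n = 0.654
Option J has the lowest safety factor, n = 0.388.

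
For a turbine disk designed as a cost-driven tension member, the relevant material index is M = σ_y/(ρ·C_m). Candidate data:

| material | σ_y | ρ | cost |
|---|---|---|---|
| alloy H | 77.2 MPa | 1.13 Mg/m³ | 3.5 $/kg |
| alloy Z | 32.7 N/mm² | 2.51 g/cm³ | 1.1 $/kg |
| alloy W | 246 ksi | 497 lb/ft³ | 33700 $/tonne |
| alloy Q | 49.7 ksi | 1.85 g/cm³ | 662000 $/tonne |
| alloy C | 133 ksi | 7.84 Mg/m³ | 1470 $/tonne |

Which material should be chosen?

alloy C

Putting every candidate on a common basis:
  alloy H: σ_y = 77.20 MPa, ρ = 1130 kg/m³, cost = 3.500 $/kg
  alloy Z: σ_y = 32.70 MPa, ρ = 2510 kg/m³, cost = 1.100 $/kg
  alloy W: σ_y = 1696 MPa, ρ = 7961 kg/m³, cost = 33.70 $/kg
  alloy Q: σ_y = 342.7 MPa, ρ = 1850 kg/m³, cost = 662.0 $/kg
  alloy C: σ_y = 917.0 MPa, ρ = 7840 kg/m³, cost = 1.470 $/kg
  alloy C: M = 79.6 kN·m per $
  alloy H: M = 19.5 kN·m per $
  alloy Z: M = 11.8 kN·m per $
  alloy W: M = 6.32 kN·m per $
  alloy Q: M = 0.280 kN·m per $
The maximum is for alloy C.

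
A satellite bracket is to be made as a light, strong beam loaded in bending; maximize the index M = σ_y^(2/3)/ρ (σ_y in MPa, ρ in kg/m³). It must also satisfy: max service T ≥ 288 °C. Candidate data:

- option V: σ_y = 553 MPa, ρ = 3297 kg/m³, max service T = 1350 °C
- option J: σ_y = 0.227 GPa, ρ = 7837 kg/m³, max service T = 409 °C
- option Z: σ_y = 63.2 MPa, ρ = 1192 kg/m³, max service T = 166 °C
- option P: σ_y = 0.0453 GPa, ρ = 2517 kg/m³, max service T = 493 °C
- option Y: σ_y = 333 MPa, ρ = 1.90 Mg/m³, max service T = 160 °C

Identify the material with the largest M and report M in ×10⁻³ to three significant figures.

Screen on constraints: max service T ≥ 288 °C. Survivors: option V, option J, option P.
After converting to SI:
  option V: σ_y = 553.0 MPa, ρ = 3297 kg/m³
  option J: σ_y = 227.0 MPa, ρ = 7837 kg/m³
  option P: σ_y = 45.30 MPa, ρ = 2517 kg/m³
  option V: M = 20.4×10⁻³
  option P: M = 5.05×10⁻³
  option J: M = 4.75×10⁻³
Highest index: option V.

option V, M = 20.4×10⁻³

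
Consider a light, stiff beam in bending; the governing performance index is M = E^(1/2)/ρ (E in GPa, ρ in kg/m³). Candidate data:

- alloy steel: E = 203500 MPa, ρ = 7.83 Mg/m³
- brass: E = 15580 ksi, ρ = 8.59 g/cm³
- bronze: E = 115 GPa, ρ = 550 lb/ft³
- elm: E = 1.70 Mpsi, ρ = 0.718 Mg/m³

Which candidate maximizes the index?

Putting every candidate on a common basis:
  alloy steel: E = 203.5 GPa, ρ = 7830 kg/m³
  brass: E = 107.4 GPa, ρ = 8590 kg/m³
  bronze: E = 115.0 GPa, ρ = 8810 kg/m³
  elm: E = 11.72 GPa, ρ = 718.0 kg/m³
  elm: M = 4.77×10⁻³
  alloy steel: M = 1.82×10⁻³
  bronze: M = 1.22×10⁻³
  brass: M = 1.21×10⁻³
Elm ranks first.

elm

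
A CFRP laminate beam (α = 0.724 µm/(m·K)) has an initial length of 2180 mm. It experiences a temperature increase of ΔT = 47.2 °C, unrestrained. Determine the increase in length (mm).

ΔL = α·L₀·ΔT = 0.724×10⁻⁶ × 2180 mm × 47.20 K = 0.0745 mm.

0.0745 mm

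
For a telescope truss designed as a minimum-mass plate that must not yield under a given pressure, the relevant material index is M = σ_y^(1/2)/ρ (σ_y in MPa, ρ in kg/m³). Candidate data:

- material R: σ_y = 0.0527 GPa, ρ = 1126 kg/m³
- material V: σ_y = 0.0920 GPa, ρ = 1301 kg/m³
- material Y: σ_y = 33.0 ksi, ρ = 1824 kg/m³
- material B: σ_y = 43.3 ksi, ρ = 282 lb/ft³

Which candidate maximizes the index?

material Y

Convert each candidate to consistent units, then evaluate M:
  material R: σ_y = 52.70 MPa, ρ = 1126 kg/m³
  material V: σ_y = 92.00 MPa, ρ = 1301 kg/m³
  material Y: σ_y = 227.5 MPa, ρ = 1824 kg/m³
  material B: σ_y = 298.5 MPa, ρ = 4517 kg/m³
  material Y: M = 8.27×10⁻³
  material V: M = 7.37×10⁻³
  material R: M = 6.45×10⁻³
  material B: M = 3.83×10⁻³
Material Y ranks first.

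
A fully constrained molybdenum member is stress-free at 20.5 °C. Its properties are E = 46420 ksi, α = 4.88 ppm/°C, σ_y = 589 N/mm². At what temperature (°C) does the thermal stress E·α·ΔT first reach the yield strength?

E = 46420 ksi = 320.1 GPa.
σ_y = 589 N/mm² = 589.0 MPa.
E·α·ΔT = 589.0 MPa ⇒ ΔT = 589.0 / (320.1×10³ × 4.88×10⁻⁶) = 377.1 K.
T = 20.5 + 377.1 = 397.6 °C.

398 °C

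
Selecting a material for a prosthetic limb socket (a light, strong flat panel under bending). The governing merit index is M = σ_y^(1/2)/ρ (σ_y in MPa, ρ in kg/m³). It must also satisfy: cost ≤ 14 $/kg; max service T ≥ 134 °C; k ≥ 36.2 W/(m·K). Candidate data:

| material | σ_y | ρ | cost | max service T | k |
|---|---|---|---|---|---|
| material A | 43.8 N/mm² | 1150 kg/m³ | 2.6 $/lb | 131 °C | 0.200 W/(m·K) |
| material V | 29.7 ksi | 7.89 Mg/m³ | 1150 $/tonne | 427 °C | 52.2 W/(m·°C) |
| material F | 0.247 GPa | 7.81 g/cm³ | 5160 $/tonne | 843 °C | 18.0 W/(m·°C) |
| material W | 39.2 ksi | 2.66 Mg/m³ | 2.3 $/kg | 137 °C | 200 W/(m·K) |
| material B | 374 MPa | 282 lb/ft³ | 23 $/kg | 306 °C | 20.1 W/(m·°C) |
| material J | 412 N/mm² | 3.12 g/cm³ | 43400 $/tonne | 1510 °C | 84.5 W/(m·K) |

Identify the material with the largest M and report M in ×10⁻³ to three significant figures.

material W, M = 6.18×10⁻³

Screen on constraints: cost ≤ 14 $/kg; max service T ≥ 134 °C; k ≥ 36.2 W/(m·K). Survivors: material V, material W.
Normalizing units and computing the index:
  material V: σ_y = 204.8 MPa, ρ = 7890 kg/m³
  material W: σ_y = 270.3 MPa, ρ = 2660 kg/m³
  material W: M = 6.18×10⁻³
  material V: M = 1.81×10⁻³
The maximum is for material W.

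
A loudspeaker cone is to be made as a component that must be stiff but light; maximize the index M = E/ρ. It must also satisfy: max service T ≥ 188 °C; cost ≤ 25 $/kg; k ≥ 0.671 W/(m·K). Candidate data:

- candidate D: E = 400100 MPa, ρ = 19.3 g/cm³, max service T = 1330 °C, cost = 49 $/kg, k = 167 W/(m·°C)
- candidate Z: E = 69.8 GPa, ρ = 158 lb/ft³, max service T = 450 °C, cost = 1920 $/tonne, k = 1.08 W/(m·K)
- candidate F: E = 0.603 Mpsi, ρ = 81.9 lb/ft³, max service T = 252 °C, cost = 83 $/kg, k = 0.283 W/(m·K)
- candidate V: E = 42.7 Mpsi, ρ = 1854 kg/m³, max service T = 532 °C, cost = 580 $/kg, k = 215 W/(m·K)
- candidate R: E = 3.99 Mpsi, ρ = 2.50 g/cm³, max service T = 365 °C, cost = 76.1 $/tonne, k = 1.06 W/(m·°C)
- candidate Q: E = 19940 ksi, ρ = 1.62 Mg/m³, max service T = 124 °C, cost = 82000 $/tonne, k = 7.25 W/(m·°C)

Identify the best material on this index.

Screen on constraints: max service T ≥ 188 °C; cost ≤ 25 $/kg; k ≥ 0.671 W/(m·K). Survivors: candidate Z, candidate R.
Putting every candidate on a common basis:
  candidate Z: E = 69.80 GPa, ρ = 2531 kg/m³
  candidate R: E = 27.51 GPa, ρ = 2500 kg/m³
  candidate Z: M = 27.6 MN·m/kg
  candidate R: M = 11.0 MN·m/kg
The maximum is for candidate Z.

candidate Z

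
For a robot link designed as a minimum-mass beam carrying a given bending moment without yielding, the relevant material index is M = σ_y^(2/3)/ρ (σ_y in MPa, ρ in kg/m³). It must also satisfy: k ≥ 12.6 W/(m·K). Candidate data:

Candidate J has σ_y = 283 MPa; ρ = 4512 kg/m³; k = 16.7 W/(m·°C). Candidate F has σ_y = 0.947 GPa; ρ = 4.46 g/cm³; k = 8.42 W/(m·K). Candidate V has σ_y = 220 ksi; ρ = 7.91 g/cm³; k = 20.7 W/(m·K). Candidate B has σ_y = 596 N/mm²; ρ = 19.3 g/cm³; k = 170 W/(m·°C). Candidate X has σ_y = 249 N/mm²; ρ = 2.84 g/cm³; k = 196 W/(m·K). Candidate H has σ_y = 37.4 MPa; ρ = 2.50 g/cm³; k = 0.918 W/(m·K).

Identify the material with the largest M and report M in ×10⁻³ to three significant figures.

candidate V, M = 16.7×10⁻³

Screen on constraints: k ≥ 12.6 W/(m·K). Survivors: candidate J, candidate V, candidate B, candidate X.
Convert each candidate to consistent units, then evaluate M:
  candidate J: σ_y = 283.0 MPa, ρ = 4512 kg/m³
  candidate V: σ_y = 1517 MPa, ρ = 7910 kg/m³
  candidate B: σ_y = 596.0 MPa, ρ = 19300 kg/m³
  candidate X: σ_y = 249.0 MPa, ρ = 2840 kg/m³
  candidate V: M = 16.7×10⁻³
  candidate X: M = 13.9×10⁻³
  candidate J: M = 9.55×10⁻³
  candidate B: M = 3.67×10⁻³
Highest index: candidate V.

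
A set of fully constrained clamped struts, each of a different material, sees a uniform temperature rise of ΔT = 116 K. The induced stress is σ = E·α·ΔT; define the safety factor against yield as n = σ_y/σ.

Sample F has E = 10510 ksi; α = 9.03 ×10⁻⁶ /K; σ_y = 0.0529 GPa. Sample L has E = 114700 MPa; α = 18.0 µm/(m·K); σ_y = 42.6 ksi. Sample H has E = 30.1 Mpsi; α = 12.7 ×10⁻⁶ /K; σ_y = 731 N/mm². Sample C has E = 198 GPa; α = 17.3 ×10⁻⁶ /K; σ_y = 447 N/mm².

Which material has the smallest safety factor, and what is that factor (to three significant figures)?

Per material, after unit conversion:
  sample F: E = 72.46, α = 9.03, σ_y = 52.90 → σ = 75.9 MPa, n = 0.697
  sample L: E = 114.7, α = 18.0, σ_y = 293.7 → σ = 239 MPa, n = 1.23
  sample H: E = 207.5, α = 12.7, σ_y = 731.0 → σ = 306 MPa, n = 2.39
  sample C: E = 198.0, α = 17.3, σ_y = 447.0 → σ = 397 MPa, n = 1.12
Smallest n: sample F with n = 0.697.

sample F, n = 0.697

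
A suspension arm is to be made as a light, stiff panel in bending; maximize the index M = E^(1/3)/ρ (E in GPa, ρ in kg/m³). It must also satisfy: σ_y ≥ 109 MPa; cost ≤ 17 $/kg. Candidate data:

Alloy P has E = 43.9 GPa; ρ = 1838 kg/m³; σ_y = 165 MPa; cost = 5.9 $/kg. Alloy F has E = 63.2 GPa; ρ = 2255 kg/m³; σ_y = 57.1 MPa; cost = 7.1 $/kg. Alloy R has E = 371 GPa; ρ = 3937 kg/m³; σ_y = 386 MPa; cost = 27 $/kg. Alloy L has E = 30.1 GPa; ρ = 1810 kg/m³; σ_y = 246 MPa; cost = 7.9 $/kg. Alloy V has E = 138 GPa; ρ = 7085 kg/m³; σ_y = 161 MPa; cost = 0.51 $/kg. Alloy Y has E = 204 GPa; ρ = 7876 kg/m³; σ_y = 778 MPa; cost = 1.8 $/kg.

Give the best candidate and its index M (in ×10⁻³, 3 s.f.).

Screen on constraints: σ_y ≥ 109 MPa; cost ≤ 17 $/kg. Survivors: alloy P, alloy L, alloy V, alloy Y.
Computing M directly (units already consistent):
  alloy P: M = 1.92×10⁻³
  alloy L: M = 1.72×10⁻³
  alloy Y: M = 0.747×10⁻³
  alloy V: M = 0.729×10⁻³
Alloy P ranks first.

alloy P, M = 1.92×10⁻³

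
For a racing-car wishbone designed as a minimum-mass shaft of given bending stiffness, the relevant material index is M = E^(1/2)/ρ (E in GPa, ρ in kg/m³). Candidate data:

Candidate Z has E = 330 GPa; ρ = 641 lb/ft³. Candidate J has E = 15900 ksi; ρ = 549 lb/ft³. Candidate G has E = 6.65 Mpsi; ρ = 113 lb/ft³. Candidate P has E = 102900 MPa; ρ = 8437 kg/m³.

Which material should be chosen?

candidate G

In SI units:
  candidate Z: E = 330.0 GPa, ρ = 10270 kg/m³
  candidate J: E = 109.6 GPa, ρ = 8794 kg/m³
  candidate G: E = 45.85 GPa, ρ = 1810 kg/m³
  candidate P: E = 102.9 GPa, ρ = 8437 kg/m³
  candidate G: M = 3.74×10⁻³
  candidate Z: M = 1.77×10⁻³
  candidate P: M = 1.20×10⁻³
  candidate J: M = 1.19×10⁻³
Candidate G has the largest M.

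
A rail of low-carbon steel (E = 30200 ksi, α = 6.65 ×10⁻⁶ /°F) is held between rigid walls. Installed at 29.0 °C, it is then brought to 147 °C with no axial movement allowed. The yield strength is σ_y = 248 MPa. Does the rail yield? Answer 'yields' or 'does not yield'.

yields

E = 30200 ksi = 208.2 GPa.
α = 6.65×10⁻⁶/°F × 9/5 = 12.0×10⁻⁶/K.
ΔT = 118.0 K. Constrained thermal stress σ = E·α·ΔT = 208.2×10³ MPa × 12.0×10⁻⁶ × 118.0 = 294 MPa (compressive).
Compare to σ_y = 248 MPa: σ ≥ σ_y, so it yields.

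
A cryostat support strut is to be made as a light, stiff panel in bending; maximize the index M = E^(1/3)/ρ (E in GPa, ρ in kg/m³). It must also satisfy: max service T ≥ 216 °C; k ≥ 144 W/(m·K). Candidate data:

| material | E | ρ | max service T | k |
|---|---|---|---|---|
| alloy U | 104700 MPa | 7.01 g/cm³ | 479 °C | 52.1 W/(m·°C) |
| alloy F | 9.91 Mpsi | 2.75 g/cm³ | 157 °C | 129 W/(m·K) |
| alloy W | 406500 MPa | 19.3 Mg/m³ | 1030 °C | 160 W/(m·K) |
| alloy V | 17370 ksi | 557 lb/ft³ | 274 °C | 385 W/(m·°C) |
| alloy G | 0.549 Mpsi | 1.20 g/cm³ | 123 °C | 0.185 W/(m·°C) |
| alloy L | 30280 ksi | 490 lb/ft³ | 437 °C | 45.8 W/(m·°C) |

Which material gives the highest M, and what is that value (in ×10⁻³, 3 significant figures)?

Screen on constraints: max service T ≥ 216 °C; k ≥ 144 W/(m·K). Survivors: alloy W, alloy V.
Putting every candidate on a common basis:
  alloy W: E = 406.5 GPa, ρ = 19300 kg/m³
  alloy V: E = 119.8 GPa, ρ = 8922 kg/m³
  alloy V: M = 0.552×10⁻³
  alloy W: M = 0.384×10⁻³
Highest index: alloy V.

alloy V, M = 0.552×10⁻³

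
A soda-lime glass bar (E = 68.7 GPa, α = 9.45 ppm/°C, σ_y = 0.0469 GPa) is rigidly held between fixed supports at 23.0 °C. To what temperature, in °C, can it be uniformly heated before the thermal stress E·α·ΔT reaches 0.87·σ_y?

85.8 °C

σ_y = 0.0469 GPa = 46.90 MPa.
E·α·ΔT = 40.80 MPa ⇒ ΔT = 40.80 / (68.70×10³ × 9.45×10⁻⁶) = 62.85 K.
T = 23.0 + 62.85 = 85.85 °C.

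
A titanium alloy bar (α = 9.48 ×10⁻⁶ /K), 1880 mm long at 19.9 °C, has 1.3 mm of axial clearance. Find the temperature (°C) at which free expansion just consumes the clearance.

92.8 °C

α·L₀·ΔT = 1.3 mm ⇒ ΔT = 1.3 / (9.48×10⁻⁶ × 1880.0) = 72.94 K.
T = 19.9 + 72.94 = 92.84 °C.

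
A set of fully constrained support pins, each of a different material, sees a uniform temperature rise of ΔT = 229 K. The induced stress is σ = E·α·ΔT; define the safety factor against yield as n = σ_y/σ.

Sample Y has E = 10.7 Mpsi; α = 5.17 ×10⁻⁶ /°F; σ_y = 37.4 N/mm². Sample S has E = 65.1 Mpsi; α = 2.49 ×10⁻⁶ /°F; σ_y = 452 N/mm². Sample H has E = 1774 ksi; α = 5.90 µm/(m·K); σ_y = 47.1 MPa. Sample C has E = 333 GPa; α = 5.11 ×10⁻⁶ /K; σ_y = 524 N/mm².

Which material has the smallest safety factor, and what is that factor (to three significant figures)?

Converting E to GPa, α to ×10⁻⁶/K, σ_y to MPa, then σ and n for each:
  sample Y: E = 73.77, α = 9.31, σ_y = 37.40 → σ = 157 MPa, n = 0.238
  sample S: E = 448.8, α = 4.48, σ_y = 452.0 → σ = 461 MPa, n = 0.981
  sample H: E = 12.23, α = 5.90, σ_y = 47.10 → σ = 16.5 MPa, n = 2.85
  sample C: E = 333.0, α = 5.11, σ_y = 524.0 → σ = 390 MPa, n = 1.34
Sample Y has the lowest safety factor, n = 0.238.

sample Y, n = 0.238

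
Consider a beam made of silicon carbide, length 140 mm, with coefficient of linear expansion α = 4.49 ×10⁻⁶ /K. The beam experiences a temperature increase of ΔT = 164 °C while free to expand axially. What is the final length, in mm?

140.10 mm

ΔL = α·L₀·ΔT = 4.49×10⁻⁶ × 140 mm × 164.0 K = 0.103 mm.
L = L₀ + ΔL = 140 + 0.103 = 140.10 mm.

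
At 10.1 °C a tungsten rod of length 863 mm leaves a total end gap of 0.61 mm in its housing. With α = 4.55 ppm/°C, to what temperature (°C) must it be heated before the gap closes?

α·L₀·ΔT = 0.61 mm ⇒ ΔT = 0.61 / (4.55×10⁻⁶ × 863.0) = 155.3 K.
T = 10.1 + 155.3 = 165.4 °C.

165 °C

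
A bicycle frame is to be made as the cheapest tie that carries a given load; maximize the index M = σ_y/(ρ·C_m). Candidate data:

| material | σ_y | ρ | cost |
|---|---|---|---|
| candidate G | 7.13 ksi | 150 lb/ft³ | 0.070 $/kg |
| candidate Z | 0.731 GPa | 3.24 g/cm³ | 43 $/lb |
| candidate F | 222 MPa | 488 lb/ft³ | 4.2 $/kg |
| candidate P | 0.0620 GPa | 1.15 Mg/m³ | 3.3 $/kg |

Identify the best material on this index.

candidate G

After converting to SI:
  candidate G: σ_y = 49.16 MPa, ρ = 2403 kg/m³, cost = 0.07000 $/kg
  candidate Z: σ_y = 731.0 MPa, ρ = 3240 kg/m³, cost = 94.80 $/kg
  candidate F: σ_y = 222.0 MPa, ρ = 7817 kg/m³, cost = 4.200 $/kg
  candidate P: σ_y = 62.00 MPa, ρ = 1150 kg/m³, cost = 3.300 $/kg
  candidate G: M = 292 kN·m per $
  candidate P: M = 16.3 kN·m per $
  candidate F: M = 6.76 kN·m per $
  candidate Z: M = 2.38 kN·m per $
Highest index: candidate G.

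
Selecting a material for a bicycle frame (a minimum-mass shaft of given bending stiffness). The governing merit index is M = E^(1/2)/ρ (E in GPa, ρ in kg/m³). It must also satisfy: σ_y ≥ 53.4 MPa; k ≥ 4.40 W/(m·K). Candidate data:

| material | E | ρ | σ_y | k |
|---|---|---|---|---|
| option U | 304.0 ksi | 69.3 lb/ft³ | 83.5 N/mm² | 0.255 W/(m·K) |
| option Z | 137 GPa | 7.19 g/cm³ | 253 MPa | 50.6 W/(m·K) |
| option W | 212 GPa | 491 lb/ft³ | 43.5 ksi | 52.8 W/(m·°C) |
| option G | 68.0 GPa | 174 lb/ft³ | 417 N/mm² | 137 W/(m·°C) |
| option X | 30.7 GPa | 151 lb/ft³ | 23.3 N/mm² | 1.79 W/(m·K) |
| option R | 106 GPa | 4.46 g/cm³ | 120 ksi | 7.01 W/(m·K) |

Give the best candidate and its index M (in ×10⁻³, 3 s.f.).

Screen on constraints: σ_y ≥ 53.4 MPa; k ≥ 4.40 W/(m·K). Survivors: option Z, option W, option G, option R.
In SI units:
  option Z: E = 137.0 GPa, ρ = 7190 kg/m³
  option W: E = 212.0 GPa, ρ = 7865 kg/m³
  option G: E = 68.00 GPa, ρ = 2787 kg/m³
  option R: E = 106.0 GPa, ρ = 4460 kg/m³
  option G: M = 2.96×10⁻³
  option R: M = 2.31×10⁻³
  option W: M = 1.85×10⁻³
  option Z: M = 1.63×10⁻³
Option G ranks first.

option G, M = 2.96×10⁻³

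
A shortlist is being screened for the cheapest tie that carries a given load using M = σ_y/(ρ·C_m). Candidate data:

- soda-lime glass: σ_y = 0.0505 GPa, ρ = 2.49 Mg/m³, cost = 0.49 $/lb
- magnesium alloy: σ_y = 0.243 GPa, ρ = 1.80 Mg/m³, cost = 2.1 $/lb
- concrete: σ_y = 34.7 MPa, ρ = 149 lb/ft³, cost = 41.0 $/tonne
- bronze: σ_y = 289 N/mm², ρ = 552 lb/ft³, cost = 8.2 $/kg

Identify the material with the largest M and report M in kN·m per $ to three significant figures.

Putting every candidate on a common basis:
  soda-lime glass: σ_y = 50.50 MPa, ρ = 2490 kg/m³, cost = 1.080 $/kg
  magnesium alloy: σ_y = 243.0 MPa, ρ = 1800 kg/m³, cost = 4.630 $/kg
  concrete: σ_y = 34.70 MPa, ρ = 2387 kg/m³, cost = 0.04100 $/kg
  bronze: σ_y = 289.0 MPa, ρ = 8842 kg/m³, cost = 8.200 $/kg
  concrete: M = 355 kN·m per $
  magnesium alloy: M = 29.2 kN·m per $
  soda-lime glass: M = 18.8 kN·m per $
  bronze: M = 3.99 kN·m per $
Concrete has the largest M.

concrete, M = 355 kN·m per $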